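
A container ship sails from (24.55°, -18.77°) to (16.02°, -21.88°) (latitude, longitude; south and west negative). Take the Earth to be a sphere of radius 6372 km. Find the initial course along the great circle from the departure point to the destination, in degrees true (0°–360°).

199.4°

θ = atan2( sin Δλ·cos φ₂ ,  cos φ₁ sin φ₂ − sin φ₁ cos φ₂ cos Δλ )
  = atan2(-0.0521, -0.1477) = 199.44°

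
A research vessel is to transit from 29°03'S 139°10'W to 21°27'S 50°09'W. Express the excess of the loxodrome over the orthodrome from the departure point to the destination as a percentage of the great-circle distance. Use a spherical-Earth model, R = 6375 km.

2.3%

Great circle: σ = 1.3781 rad → d_gc = Rσ = 8785.2 km
Rhumb: Δφ = +0.1326, Δλ = +1.5536, Δψ = +0.1468, q = Δφ/Δψ = 0.9035 → d_rh = R√(Δφ²+q²Δλ²) = 8988.5 km
Excess = (8988.5 − 8785.2) / 8785.2 = 203.3 / 8785.2 = 2.31% ≈ 2.3%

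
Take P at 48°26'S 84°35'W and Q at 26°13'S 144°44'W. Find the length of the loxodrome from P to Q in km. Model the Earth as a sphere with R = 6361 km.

5789 km

Rhumb course C = atan2(Δλ, Δψ) with Δψ = ln[tan(π/4+φ₂/2)/tan(π/4+φ₁/2)] = +0.4944, Δλ = -1.0498 → C = 295.22°
d = R·|Δφ| / |cos C| = 6361·0.38775 / 0.42605 = 5789 km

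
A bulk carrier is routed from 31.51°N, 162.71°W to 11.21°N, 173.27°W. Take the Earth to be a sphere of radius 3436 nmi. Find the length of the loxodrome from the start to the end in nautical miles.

Rhumb course C = atan2(Δλ, Δψ) with Δψ = ln[tan(π/4+φ₂/2)/tan(π/4+φ₁/2)] = -0.3831, Δλ = -0.1843 → C = 205.69°
d = R·|Δφ| / |cos C| = 3436·0.35430 / 0.90112 = 1351 nmi

1351 nmi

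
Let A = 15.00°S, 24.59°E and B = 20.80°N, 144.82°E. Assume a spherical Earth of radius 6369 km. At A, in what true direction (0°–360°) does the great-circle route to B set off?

74.7°

N = sin Δλ·cos φ₂ = +0.8077;  D = cos φ₁ sin φ₂ − sin φ₁ cos φ₂ cos Δλ = +0.2212
initial course = atan2(N, D) = 74.68°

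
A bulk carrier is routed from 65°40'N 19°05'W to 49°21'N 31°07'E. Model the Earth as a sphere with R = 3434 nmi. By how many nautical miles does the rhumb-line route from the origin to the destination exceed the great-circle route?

43 nmi

Great circle: cos σ = sin φ₁ sin φ₂ + cos φ₁ cos φ₂ cos Δλ,  σ = 0.5294 rad → d_gc = 1817.9 nmi
Rhumb line: Δψ = -0.5412, q = Δφ/Δψ = 0.5262, d_rh = R√(Δφ²+q²Δλ²) = 1860.9 nmi
Excess = 1860.9 − 1817.9 = 43.0 ≈ 43 nmi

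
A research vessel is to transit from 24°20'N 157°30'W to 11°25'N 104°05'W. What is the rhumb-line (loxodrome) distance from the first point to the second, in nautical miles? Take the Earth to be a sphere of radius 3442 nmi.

Δψ = ln[tan(π/4+φ₂/2)/tan(π/4+φ₁/2)] = -0.2375;  Δφ = -0.2254 rad,  Δλ = +0.9323 rad
q = Δφ/Δψ = 0.9493
d = R·√(Δφ² + q²Δλ²) = 3442·0.91328 = 3144 nmi

3144 nmi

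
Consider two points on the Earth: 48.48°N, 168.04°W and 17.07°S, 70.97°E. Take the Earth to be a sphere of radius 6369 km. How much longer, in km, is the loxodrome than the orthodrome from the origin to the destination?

434 km

Great circle: cos σ = sin φ₁ sin φ₂ + cos φ₁ cos φ₂ cos Δλ,  σ = 2.1484 rad → d_gc = 13683.4 km
Rhumb line: Δψ = -1.2725, q = Δφ/Δψ = 0.8991, d_rh = R√(Δφ²+q²Δλ²) = 14117.7 km
Excess = 14117.7 − 13683.4 = 434.3 ≈ 434 km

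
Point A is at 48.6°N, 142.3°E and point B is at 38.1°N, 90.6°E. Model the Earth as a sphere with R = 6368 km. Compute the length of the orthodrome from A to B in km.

cos σ = sin φ₁ sin φ₂ + cos φ₁ cos φ₂ cos Δλ
      = sin(48.60°)sin(38.10°) + cos(48.60°)cos(38.10°)cos(-51.70°) = 0.7854
σ = 38.244° → d = Rσ = 6368·0.66748 = 4251 km

4251 km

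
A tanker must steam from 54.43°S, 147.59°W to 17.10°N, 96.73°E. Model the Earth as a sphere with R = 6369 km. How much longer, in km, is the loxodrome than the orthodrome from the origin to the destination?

500 km

Great circle: cos σ = sin φ₁ sin φ₂ + cos φ₁ cos φ₂ cos Δλ,  σ = 2.0716 rad → d_gc = 13193.8 km
Rhumb line: Δψ = +1.4400, q = Δφ/Δψ = 0.8670, d_rh = R√(Δφ²+q²Δλ²) = 13693.4 km
Excess = 13693.4 − 13193.8 = 499.6 ≈ 500 km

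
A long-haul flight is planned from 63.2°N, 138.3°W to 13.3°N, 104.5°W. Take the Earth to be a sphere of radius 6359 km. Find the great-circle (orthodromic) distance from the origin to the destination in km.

Haversine: a = sin²(Δφ/2)+cos φ₁ cos φ₂ sin²(Δλ/2) = 0.21502;  σ = 2·atan2(√a,√(1−a))
σ = 55.252° → d = Rσ = 6359·0.96434 = 6132 km

6132 km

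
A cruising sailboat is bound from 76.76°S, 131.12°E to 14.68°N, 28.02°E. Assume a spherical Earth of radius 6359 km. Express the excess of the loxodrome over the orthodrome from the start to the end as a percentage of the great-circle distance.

Great circle: σ = 1.8722 rad → d_gc = Rσ = 11905.6 km
Rhumb: Δφ = +1.5959, Δλ = -1.7994, Δψ = +2.4127, q = Δφ/Δψ = 0.6615 → d_rh = R√(Δφ²+q²Δλ²) = 12660.2 km
Excess = (12660.2 − 11905.6) / 11905.6 = 754.6 / 11905.6 = 6.34% ≈ 6.3%

6.3%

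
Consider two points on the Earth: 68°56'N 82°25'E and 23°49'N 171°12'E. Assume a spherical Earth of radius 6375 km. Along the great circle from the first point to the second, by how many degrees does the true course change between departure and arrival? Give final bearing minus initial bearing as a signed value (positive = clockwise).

At departure: θ₁ = atan2(sin Δλ cos φ₂, cos φ₁ sin φ₂ − sin φ₁ cos φ₂ cos Δλ) = 82.09°
At arrival: θ₂ = atan2(sin Δλ cos φ₁, −cos φ₂ sin φ₁ + sin φ₂ cos φ₁ cos Δλ) = 157.10°
Δθ = θ₂ − θ₁ = +75.0°

+75.0°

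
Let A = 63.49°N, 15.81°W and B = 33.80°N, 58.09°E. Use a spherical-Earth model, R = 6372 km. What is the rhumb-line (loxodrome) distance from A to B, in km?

6163 km

Rhumb course C = atan2(Δλ, Δψ) with Δψ = ln[tan(π/4+φ₂/2)/tan(π/4+φ₁/2)] = -0.8183, Δλ = +1.2898 → C = 122.39°
d = R·|Δφ| / |cos C| = 6372·0.51819 / 0.53573 = 6163 km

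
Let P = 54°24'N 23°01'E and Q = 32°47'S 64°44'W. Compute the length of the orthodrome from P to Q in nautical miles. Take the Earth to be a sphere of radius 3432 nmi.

Haversine: a = sin²(Δφ/2)+cos φ₁ cos φ₂ sin²(Δλ/2) = 0.71053;  σ = 2·atan2(√a,√(1−a))
σ = 114.901° → d = Rσ = 3432·2.00540 = 6883 nmi

6883 nmi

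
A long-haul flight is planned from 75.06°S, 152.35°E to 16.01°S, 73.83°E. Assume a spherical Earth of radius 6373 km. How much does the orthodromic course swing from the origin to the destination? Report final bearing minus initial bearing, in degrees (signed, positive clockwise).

+67.7°

At departure: θ₁ = atan2(sin Δλ cos φ₂, cos φ₁ sin φ₂ − sin φ₁ cos φ₂ cos Δλ) = 276.88°
At arrival: θ₂ = atan2(sin Δλ cos φ₁, −cos φ₂ sin φ₁ + sin φ₂ cos φ₁ cos Δλ) = 344.56°
Δθ = θ₂ − θ₁ = +67.7°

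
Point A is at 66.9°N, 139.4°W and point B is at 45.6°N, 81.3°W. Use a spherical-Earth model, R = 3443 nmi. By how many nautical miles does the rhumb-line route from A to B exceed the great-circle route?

Great circle: cos σ = sin φ₁ sin φ₂ + cos φ₁ cos φ₂ cos Δλ,  σ = 0.6397 rad → d_gc = 2202.7 nmi
Rhumb line: Δψ = -0.6916, q = Δφ/Δψ = 0.5375, d_rh = R√(Δφ²+q²Δλ²) = 2271.6 nmi
Excess = 2271.6 − 2202.7 = 68.9 ≈ 69 nmi

69 nmi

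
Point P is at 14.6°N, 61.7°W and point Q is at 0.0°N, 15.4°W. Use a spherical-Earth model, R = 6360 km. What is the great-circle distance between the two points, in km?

5333 km

cos σ = sin φ₁ sin φ₂ + cos φ₁ cos φ₂ cos Δλ
      = sin(14.60°)sin(-0.00°) + cos(14.60°)cos(-0.00°)cos(46.30°) = 0.6686
σ = 48.043° → d = Rσ = 6360·0.83851 = 5333 km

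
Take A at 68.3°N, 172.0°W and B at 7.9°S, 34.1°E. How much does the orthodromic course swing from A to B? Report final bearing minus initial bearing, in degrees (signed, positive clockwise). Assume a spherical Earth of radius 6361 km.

Initial bearing θ₁ = atan2(sin Δλ cos φ₂, cos φ₁ sin φ₂ − sin φ₁ cos φ₂ cos Δλ) = 330.67°
Final bearing θ₂ = (initial bearing from the destination back to the start) + 180° = 190.54°
Δθ = θ₂ − θ₁ = -140.1°

-140.1°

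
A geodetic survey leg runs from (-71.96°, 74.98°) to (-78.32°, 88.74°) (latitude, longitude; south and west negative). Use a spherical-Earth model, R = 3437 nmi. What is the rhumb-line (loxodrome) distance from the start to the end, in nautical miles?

Rhumb course C = atan2(Δλ, Δψ) with Δψ = ln[tan(π/4+φ₂/2)/tan(π/4+φ₁/2)] = -0.4396, Δλ = +0.2402 → C = 151.35°
d = R·|Δφ| / |cos C| = 3437·0.11100 / 0.87756 = 435 nmi

435 nmi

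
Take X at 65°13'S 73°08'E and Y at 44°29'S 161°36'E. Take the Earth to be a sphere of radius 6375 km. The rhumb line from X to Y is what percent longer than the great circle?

Great circle: σ = 0.8709 rad → d_gc = Rσ = 5551.7 km
Rhumb: Δφ = +0.3619, Δλ = +1.5440, Δψ = +0.6468, q = Δφ/Δψ = 0.5595 → d_rh = R√(Δφ²+q²Δλ²) = 5971.0 km
Excess = (5971.0 − 5551.7) / 5551.7 = 419.3 / 5551.7 = 7.553% ≈ 7.6%

7.6%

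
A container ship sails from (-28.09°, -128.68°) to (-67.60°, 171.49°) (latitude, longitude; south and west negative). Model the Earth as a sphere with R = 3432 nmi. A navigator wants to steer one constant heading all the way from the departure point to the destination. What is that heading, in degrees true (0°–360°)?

Meridional parts: M(φ₁)=-0.5112, M(φ₂)=-1.6195 → ΔM = -1.1083;  Δλ = -1.0442 rad
tan C = Δλ / ΔM = +0.9422 → C = 223.30°

223.3°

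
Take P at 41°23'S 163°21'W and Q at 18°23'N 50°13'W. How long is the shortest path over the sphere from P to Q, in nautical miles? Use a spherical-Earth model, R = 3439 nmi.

7156 nmi

Haversine: a = sin²(Δφ/2)+cos φ₁ cos φ₂ sin²(Δλ/2) = 0.74411;  σ = 2·atan2(√a,√(1−a))
σ = 119.224° → d = Rσ = 3439·2.08085 = 7156 nmi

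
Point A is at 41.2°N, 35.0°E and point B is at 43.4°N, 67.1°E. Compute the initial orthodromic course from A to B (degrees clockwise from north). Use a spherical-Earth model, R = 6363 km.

N = sin Δλ·cos φ₂ = +0.3861;  D = cos φ₁ sin φ₂ − sin φ₁ cos φ₂ cos Δλ = +0.1116
initial course = atan2(N, D) = 73.88°

73.9°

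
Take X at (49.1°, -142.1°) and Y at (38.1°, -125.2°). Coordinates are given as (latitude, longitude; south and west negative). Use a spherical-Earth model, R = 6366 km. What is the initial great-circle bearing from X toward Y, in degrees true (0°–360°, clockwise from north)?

125.8°

θ = atan2( sin Δλ·cos φ₂ ,  cos φ₁ sin φ₂ − sin φ₁ cos φ₂ cos Δλ )
  = atan2(+0.2288, -0.1651) = 125.82°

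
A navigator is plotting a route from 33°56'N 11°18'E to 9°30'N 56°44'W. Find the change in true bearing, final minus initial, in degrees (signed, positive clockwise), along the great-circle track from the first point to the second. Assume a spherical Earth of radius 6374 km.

-28.7°

At departure: θ₁ = atan2(sin Δλ cos φ₂, cos φ₁ sin φ₂ − sin φ₁ cos φ₂ cos Δλ) = 265.69°
At arrival: θ₂ = atan2(sin Δλ cos φ₁, −cos φ₂ sin φ₁ + sin φ₂ cos φ₁ cos Δλ) = 237.02°
Δθ = θ₂ − θ₁ = -28.7°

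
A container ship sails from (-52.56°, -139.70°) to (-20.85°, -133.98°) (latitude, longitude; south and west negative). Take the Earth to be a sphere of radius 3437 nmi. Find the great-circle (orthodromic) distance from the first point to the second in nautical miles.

1921 nmi

cos σ = sin φ₁ sin φ₂ + cos φ₁ cos φ₂ cos Δλ
      = sin(-52.56°)sin(-20.85°) + cos(-52.56°)cos(-20.85°)cos(5.72°) = 0.8479
σ = 32.017° → d = Rσ = 3437·0.55880 = 1921 nmi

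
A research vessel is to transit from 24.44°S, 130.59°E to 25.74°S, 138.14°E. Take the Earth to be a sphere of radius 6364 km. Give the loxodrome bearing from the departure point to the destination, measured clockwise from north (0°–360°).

100.8°

Meridional parts: M(φ₁)=-0.4401, M(φ₂)=-0.4652 → ΔM = -0.0251;  Δλ = +0.1318 rad
tan C = Δλ / ΔM = -5.2595 → C = 100.77°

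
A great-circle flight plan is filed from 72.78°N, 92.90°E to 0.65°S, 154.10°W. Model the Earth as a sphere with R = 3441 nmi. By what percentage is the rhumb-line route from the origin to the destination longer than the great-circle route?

8.8%

Great circle: σ = 1.6976 rad → d_gc = Rσ = 5841.6 nmi
Rhumb: Δφ = -1.2816, Δλ = +1.9722, Δψ = -1.8991, q = Δφ/Δψ = 0.6749 → d_rh = R√(Δφ²+q²Δλ²) = 6357.9 nmi
Excess = (6357.9 − 5841.6) / 5841.6 = 516.3 / 5841.6 = 8.84% ≈ 8.8%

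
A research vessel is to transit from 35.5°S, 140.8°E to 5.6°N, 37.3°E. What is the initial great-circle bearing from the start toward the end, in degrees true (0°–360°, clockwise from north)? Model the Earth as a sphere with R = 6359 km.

N = sin Δλ·cos φ₂ = -0.9677;  D = cos φ₁ sin φ₂ − sin φ₁ cos φ₂ cos Δλ = -0.0555
initial course = atan2(N, D) = 266.72°

266.7°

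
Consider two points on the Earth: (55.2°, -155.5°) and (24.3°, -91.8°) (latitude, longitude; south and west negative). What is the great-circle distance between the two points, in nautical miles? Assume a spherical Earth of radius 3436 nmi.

Haversine: a = sin²(Δφ/2)+cos φ₁ cos φ₂ sin²(Δλ/2) = 0.21581;  σ = 2·atan2(√a,√(1−a))
σ = 55.363° → d = Rσ = 3436·0.96626 = 3320 nmi

3320 nmi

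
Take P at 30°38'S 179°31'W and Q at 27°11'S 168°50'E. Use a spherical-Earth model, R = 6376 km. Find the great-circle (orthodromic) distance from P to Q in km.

Haversine: a = sin²(Δφ/2)+cos φ₁ cos φ₂ sin²(Δλ/2) = 0.00879;  σ = 2·atan2(√a,√(1−a))
σ = 10.759° → d = Rσ = 6376·0.18779 = 1197 km

1197 km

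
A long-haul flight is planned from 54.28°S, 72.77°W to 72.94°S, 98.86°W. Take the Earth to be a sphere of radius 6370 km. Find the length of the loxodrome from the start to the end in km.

Rhumb course C = atan2(Δλ, Δψ) with Δψ = ln[tan(π/4+φ₂/2)/tan(π/4+φ₁/2)] = -0.7647, Δλ = -0.4554 → C = 210.77°
d = R·|Δφ| / |cos C| = 6370·0.32568 / 0.85920 = 2415 km

2415 km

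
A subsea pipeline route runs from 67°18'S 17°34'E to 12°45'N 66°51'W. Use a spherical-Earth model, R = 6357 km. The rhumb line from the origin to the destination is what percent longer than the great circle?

3.2%

Great circle: σ = 1.7386 rad → d_gc = Rσ = 11052.0 km
Rhumb: Δφ = +1.3971, Δλ = -1.4733, Δψ = +1.8302, q = Δφ/Δψ = 0.7634 → d_rh = R√(Δφ²+q²Δλ²) = 11401.9 km
Excess = (11401.9 − 11052.0) / 11052.0 = 349.9 / 11052.0 = 3.17% ≈ 3.2%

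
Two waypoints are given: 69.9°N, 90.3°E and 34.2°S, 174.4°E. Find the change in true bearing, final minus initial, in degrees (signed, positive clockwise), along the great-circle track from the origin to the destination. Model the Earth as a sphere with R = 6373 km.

Initial bearing θ₁ = atan2(sin Δλ cos φ₂, cos φ₁ sin φ₂ − sin φ₁ cos φ₂ cos Δλ) = 108.36°
Final bearing θ₂ = (initial bearing from the destination back to the start) + 180° = 156.77°
Δθ = θ₂ − θ₁ = +48.4°

+48.4°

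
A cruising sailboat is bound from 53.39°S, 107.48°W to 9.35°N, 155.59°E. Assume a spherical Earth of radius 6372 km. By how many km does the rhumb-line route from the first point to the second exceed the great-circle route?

320 km

Great circle: cos σ = sin φ₁ sin φ₂ + cos φ₁ cos φ₂ cos Δλ,  σ = 1.7736 rad → d_gc = 11301.4 km
Rhumb line: Δψ = +1.2701, q = Δφ/Δψ = 0.8621, d_rh = R√(Δφ²+q²Δλ²) = 11621.5 km
Excess = 11621.5 − 11301.4 = 320.1 ≈ 320 km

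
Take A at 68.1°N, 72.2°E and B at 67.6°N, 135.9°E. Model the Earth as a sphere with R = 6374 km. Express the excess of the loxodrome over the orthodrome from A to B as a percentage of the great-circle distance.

4.6%

Great circle: σ = 0.4007 rad → d_gc = Rσ = 2553.8 km
Rhumb: Δφ = -0.0087, Δλ = +1.1118, Δψ = -0.0231, q = Δφ/Δψ = 0.3770 → d_rh = R√(Δφ²+q²Δλ²) = 2672.3 km
Excess = (2672.3 − 2553.8) / 2553.8 = 118.5 / 2553.8 = 4.64% ≈ 4.6%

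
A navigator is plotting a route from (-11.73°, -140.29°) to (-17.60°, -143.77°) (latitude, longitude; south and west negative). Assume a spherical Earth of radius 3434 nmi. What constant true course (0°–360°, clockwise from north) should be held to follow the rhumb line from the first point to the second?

Meridional parts: M(φ₁)=-0.2062, M(φ₂)=-0.3121 → ΔM = -0.1060;  Δλ = -0.0607 rad
tan C = Δλ / ΔM = +0.5732 → C = 209.82°

209.8°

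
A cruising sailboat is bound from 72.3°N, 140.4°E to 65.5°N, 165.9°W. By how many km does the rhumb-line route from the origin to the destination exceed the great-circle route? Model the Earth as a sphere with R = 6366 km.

72 km

Great circle: cos σ = sin φ₁ sin φ₂ + cos φ₁ cos φ₂ cos Δλ,  σ = 0.3437 rad → d_gc = 2187.8 km
Rhumb line: Δψ = -0.3325, q = Δφ/Δψ = 0.3569, d_rh = R√(Δφ²+q²Δλ²) = 2259.6 km
Excess = 2259.6 − 2187.8 = 71.8 ≈ 72 km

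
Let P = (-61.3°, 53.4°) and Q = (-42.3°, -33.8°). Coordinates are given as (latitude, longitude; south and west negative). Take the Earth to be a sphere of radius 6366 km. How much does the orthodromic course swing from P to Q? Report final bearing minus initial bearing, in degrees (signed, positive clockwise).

+74.4°

Initial bearing θ₁ = atan2(sin Δλ cos φ₂, cos φ₁ sin φ₂ − sin φ₁ cos φ₂ cos Δλ) = 248.47°
Final bearing θ₂ = (initial bearing from the destination back to the start) + 180° = 322.85°
Δθ = θ₂ − θ₁ = +74.4°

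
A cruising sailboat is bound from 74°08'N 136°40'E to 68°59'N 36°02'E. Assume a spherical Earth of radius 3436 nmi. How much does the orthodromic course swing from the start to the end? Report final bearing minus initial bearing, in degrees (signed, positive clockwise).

-97.7°

At departure: θ₁ = atan2(sin Δλ cos φ₂, cos φ₁ sin φ₂ − sin φ₁ cos φ₂ cos Δλ) = 312.13°
At arrival: θ₂ = atan2(sin Δλ cos φ₁, −cos φ₂ sin φ₁ + sin φ₂ cos φ₁ cos Δλ) = 214.42°
Δθ = θ₂ − θ₁ = -97.7°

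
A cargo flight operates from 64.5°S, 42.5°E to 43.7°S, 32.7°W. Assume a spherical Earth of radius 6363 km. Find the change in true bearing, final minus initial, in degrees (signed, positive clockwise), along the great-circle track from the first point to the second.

+64.8°

At departure: θ₁ = atan2(sin Δλ cos φ₂, cos φ₁ sin φ₂ − sin φ₁ cos φ₂ cos Δλ) = 259.41°
At arrival: θ₂ = atan2(sin Δλ cos φ₁, −cos φ₂ sin φ₁ + sin φ₂ cos φ₁ cos Δλ) = 324.17°
Δθ = θ₂ − θ₁ = +64.8°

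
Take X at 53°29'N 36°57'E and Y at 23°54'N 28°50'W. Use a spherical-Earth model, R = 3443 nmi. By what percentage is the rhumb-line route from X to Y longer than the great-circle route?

Great circle: σ = 0.9899 rad → d_gc = Rσ = 3408.3 nmi
Rhumb: Δφ = -0.5163, Δλ = -1.1481, Δψ = -0.6791, q = Δφ/Δψ = 0.7603 → d_rh = R√(Δφ²+q²Δλ²) = 3491.7 nmi
Excess = (3491.7 − 3408.3) / 3408.3 = 83.4 / 3408.3 = 2.447% ≈ 2.4%

2.4%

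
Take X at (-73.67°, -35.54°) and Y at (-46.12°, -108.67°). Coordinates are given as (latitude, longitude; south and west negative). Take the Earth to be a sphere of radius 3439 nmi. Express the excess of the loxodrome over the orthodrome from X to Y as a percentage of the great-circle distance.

Great circle: σ = 0.7253 rad → d_gc = Rσ = 2494.4 nmi
Rhumb: Δφ = +0.4808, Δλ = -1.2764, Δψ = +1.0323, q = Δφ/Δψ = 0.4658 → d_rh = R√(Δφ²+q²Δλ²) = 2629.6 nmi
Excess = (2629.6 − 2494.4) / 2494.4 = 135.2 / 2494.4 = 5.42% ≈ 5.4%

5.4%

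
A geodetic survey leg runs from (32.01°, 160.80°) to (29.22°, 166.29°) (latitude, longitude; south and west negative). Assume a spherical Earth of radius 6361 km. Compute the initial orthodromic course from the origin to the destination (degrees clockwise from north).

119.1°

θ = atan2( sin Δλ·cos φ₂ ,  cos φ₁ sin φ₂ − sin φ₁ cos φ₂ cos Δλ )
  = atan2(+0.0835, -0.0466) = 119.14°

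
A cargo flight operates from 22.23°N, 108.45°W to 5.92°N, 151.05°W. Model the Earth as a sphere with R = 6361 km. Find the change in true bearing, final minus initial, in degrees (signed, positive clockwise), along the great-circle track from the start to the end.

-10.9°

Initial bearing θ₁ = atan2(sin Δλ cos φ₂, cos φ₁ sin φ₂ − sin φ₁ cos φ₂ cos Δλ) = 254.91°
Final bearing θ₂ = (initial bearing from the destination back to the start) + 180° = 243.97°
Δθ = θ₂ − θ₁ = -10.9°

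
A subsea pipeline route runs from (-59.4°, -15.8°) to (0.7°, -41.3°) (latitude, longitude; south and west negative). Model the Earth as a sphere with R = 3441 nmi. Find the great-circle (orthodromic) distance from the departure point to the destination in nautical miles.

3803 nmi

cos σ = sin φ₁ sin φ₂ + cos φ₁ cos φ₂ cos Δλ
      = sin(-59.40°)sin(0.70°) + cos(-59.40°)cos(0.70°)cos(-25.50°) = 0.4489
σ = 63.327° → d = Rσ = 3441·1.10526 = 3803 nmi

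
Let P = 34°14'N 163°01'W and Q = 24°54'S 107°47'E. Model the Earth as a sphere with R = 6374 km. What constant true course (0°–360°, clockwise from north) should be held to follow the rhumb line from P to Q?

235.1°

Δψ = ln[tan(π/4+φ₂/2)/tan(π/4+φ₁/2)] = -1.0855
Δλ = -1.5568 rad (taken the short way round)
course = atan2(Δλ, Δψ) = 235.11°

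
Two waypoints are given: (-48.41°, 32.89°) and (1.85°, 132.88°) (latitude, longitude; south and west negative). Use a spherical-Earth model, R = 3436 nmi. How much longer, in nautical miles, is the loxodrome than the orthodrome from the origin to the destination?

183 nmi

Great circle: cos σ = sin φ₁ sin φ₂ + cos φ₁ cos φ₂ cos Δλ,  σ = 1.7105 rad → d_gc = 5877.2 nmi
Rhumb line: Δψ = +1.0005, q = Δφ/Δψ = 0.8768, d_rh = R√(Δφ²+q²Δλ²) = 6060.1 nmi
Excess = 6060.1 − 5877.2 = 182.9 ≈ 183 nmi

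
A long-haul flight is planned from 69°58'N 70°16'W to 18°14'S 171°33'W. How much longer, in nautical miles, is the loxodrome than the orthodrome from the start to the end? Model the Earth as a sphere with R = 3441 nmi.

Great circle: cos σ = sin φ₁ sin φ₂ + cos φ₁ cos φ₂ cos Δλ,  σ = 1.9365 rad → d_gc = 6663.5 nmi
Rhumb line: Δψ = -2.0575, q = Δφ/Δψ = 0.7482, d_rh = R√(Δφ²+q²Δλ²) = 6983.6 nmi
Excess = 6983.6 − 6663.5 = 320.1 ≈ 320 nmi

320 nmi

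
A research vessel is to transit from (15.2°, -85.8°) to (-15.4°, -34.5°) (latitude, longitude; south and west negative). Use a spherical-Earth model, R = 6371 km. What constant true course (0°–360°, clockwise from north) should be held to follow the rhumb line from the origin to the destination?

121.1°

Meridional parts: M(φ₁)=+0.2685, M(φ₂)=-0.2721 → ΔM = -0.5405;  Δλ = +0.8954 rad
tan C = Δλ / ΔM = -1.6564 → C = 121.12°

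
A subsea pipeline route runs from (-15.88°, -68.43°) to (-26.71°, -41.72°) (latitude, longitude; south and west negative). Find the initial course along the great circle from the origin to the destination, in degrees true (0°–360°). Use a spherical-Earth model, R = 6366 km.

N = sin Δλ·cos φ₂ = +0.4015;  D = cos φ₁ sin φ₂ − sin φ₁ cos φ₂ cos Δλ = -0.2140
initial course = atan2(N, D) = 118.05°

118.1°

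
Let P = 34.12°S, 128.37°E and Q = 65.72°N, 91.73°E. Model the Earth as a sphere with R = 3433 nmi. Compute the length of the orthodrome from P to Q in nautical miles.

6218 nmi

cos σ = sin φ₁ sin φ₂ + cos φ₁ cos φ₂ cos Δλ
      = sin(-34.12°)sin(65.72°) + cos(-34.12°)cos(65.72°)cos(-36.64°) = -0.2382
σ = 103.778° → d = Rσ = 3433·1.81127 = 6218 nmi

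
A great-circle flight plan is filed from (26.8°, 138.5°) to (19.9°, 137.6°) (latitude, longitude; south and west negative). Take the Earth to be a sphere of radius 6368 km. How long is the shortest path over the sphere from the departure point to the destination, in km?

Haversine: a = sin²(Δφ/2)+cos φ₁ cos φ₂ sin²(Δλ/2) = 0.00367;  σ = 2·atan2(√a,√(1−a))
σ = 6.949° → d = Rσ = 6368·0.12129 = 772 km

772 km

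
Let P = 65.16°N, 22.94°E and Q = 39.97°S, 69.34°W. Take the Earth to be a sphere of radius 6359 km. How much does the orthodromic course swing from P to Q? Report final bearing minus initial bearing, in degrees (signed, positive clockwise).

-40.9°

Initial bearing θ₁ = atan2(sin Δλ cos φ₂, cos φ₁ sin φ₂ − sin φ₁ cos φ₂ cos Δλ) = 252.45°
Final bearing θ₂ = (initial bearing from the destination back to the start) + 180° = 211.51°
Δθ = θ₂ − θ₁ = -40.9°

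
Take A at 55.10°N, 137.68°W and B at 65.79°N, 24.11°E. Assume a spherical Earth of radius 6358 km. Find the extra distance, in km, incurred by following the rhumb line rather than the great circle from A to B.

2370 km

Great circle: cos σ = sin φ₁ sin φ₂ + cos φ₁ cos φ₂ cos Δλ,  σ = 1.0179 rad → d_gc = 6471.9 km
Rhumb line: Δψ = +0.3823, q = Δφ/Δψ = 0.4880, d_rh = R√(Δφ²+q²Δλ²) = 8842.1 km
Excess = 8842.1 − 6471.9 = 2370.2 ≈ 2370 km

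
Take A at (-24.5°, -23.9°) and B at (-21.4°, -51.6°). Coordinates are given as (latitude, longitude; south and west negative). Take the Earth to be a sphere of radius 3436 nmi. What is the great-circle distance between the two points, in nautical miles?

1538 nmi

cos σ = sin φ₁ sin φ₂ + cos φ₁ cos φ₂ cos Δλ
      = sin(-24.50°)sin(-21.40°) + cos(-24.50°)cos(-21.40°)cos(-27.70°) = 0.9014
σ = 25.652° → d = Rσ = 3436·0.44771 = 1538 nmi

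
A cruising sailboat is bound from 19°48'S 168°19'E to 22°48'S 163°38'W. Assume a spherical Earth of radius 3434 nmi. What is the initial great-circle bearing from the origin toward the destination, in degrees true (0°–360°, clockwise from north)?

N = sin Δλ·cos φ₂ = +0.4335;  D = cos φ₁ sin φ₂ − sin φ₁ cos φ₂ cos Δλ = -0.0890
initial course = atan2(N, D) = 101.60°

101.6°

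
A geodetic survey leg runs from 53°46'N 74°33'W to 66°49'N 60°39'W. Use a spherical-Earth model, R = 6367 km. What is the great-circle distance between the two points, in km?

cos σ = sin φ₁ sin φ₂ + cos φ₁ cos φ₂ cos Δλ
      = sin(53.77°)sin(66.82°) + cos(53.77°)cos(66.82°)cos(13.90°) = 0.9674
σ = 14.679° → d = Rσ = 6367·0.25620 = 1631 km

1631 km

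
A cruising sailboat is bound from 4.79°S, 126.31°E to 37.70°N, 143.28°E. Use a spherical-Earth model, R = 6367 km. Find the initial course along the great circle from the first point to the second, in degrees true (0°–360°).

19.0°

θ = atan2( sin Δλ·cos φ₂ ,  cos φ₁ sin φ₂ − sin φ₁ cos φ₂ cos Δλ )
  = atan2(+0.2309, +0.6726) = 18.95°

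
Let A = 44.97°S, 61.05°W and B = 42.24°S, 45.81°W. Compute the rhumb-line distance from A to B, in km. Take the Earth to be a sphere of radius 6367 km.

1263 km

Δψ = ln[tan(π/4+φ₂/2)/tan(π/4+φ₁/2)] = +0.0658;  Δφ = +0.0476 rad,  Δλ = +0.2660 rad
q = Δφ/Δψ = 0.7239
d = R·√(Δφ² + q²Δλ²) = 6367·0.19836 = 1263 km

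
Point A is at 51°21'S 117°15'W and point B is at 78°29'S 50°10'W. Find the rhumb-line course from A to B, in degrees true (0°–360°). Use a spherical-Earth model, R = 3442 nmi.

136.8°

Δψ = ln[tan(π/4+φ₂/2)/tan(π/4+φ₁/2)] = -1.2463
Δλ = +1.1708 rad (taken the short way round)
course = atan2(Δλ, Δψ) = 136.79°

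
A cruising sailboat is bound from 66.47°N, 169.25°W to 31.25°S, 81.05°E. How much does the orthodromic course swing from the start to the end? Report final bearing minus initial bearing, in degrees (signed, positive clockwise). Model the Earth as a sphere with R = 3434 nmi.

-66.3°

Initial bearing θ₁ = atan2(sin Δλ cos φ₂, cos φ₁ sin φ₂ − sin φ₁ cos φ₂ cos Δλ) = 274.06°
Final bearing θ₂ = (initial bearing from the destination back to the start) + 180° = 207.76°
Δθ = θ₂ − θ₁ = -66.3°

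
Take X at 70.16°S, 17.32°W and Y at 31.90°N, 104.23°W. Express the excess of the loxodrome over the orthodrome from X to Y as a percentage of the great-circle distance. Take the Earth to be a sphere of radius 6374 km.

Great circle: σ = 2.0732 rad → d_gc = Rσ = 13214.6 km
Rhumb: Δφ = +1.7813, Δλ = -1.5169, Δψ = +2.3316, q = Δφ/Δψ = 0.7640 → d_rh = R√(Δφ²+q²Δλ²) = 13545.2 km
Excess = (13545.2 − 13214.6) / 13214.6 = 330.6 / 13214.6 = 2.50% ≈ 2.5%

2.5%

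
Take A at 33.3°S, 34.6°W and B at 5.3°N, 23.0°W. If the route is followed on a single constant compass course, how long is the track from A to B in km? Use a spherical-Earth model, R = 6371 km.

4463 km

Rhumb course C = atan2(Δλ, Δψ) with Δψ = ln[tan(π/4+φ₂/2)/tan(π/4+φ₁/2)] = +0.7096, Δλ = +0.2025 → C = 15.92°
d = R·|Δφ| / |cos C| = 6371·0.67370 / 0.96163 = 4463 km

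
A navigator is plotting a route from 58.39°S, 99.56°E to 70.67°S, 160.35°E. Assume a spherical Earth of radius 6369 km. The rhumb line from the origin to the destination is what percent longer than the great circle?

4.0%

Great circle: σ = 0.4772 rad → d_gc = Rσ = 3039.2 km
Rhumb: Δφ = -0.2143, Δλ = +1.0610, Δψ = -0.5081, q = Δφ/Δψ = 0.4218 → d_rh = R√(Δφ²+q²Δλ²) = 3160.5 km
Excess = (3160.5 − 3039.2) / 3039.2 = 121.3 / 3039.2 = 3.99% ≈ 4.0%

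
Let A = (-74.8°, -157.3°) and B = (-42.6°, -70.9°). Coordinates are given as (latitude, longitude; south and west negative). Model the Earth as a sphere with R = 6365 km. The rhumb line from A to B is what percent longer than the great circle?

7.6%

Great circle: σ = 0.8429 rad → d_gc = Rσ = 5364.9 km
Rhumb: Δφ = +0.5620, Δλ = +1.5080, Δψ = +1.1909, q = Δφ/Δψ = 0.4719 → d_rh = R√(Δφ²+q²Δλ²) = 5771.7 km
Excess = (5771.7 − 5364.9) / 5364.9 = 406.8 / 5364.9 = 7.58% ≈ 7.6%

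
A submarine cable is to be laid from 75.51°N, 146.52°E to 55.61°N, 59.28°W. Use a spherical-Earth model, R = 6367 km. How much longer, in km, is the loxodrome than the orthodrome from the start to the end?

Great circle: cos σ = sin φ₁ sin φ₂ + cos φ₁ cos φ₂ cos Δλ,  σ = 0.8343 rad → d_gc = 5311.7 km
Rhumb line: Δψ = -0.8896, q = Δφ/Δψ = 0.3904, d_rh = R√(Δφ²+q²Δλ²) = 7045.9 km
Excess = 7045.9 − 5311.7 = 1734.2 ≈ 1734 km

1734 km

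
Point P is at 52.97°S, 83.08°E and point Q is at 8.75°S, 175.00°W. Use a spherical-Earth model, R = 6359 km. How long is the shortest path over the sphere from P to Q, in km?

cos σ = sin φ₁ sin φ₂ + cos φ₁ cos φ₂ cos Δλ
      = sin(-52.97°)sin(-8.75°) + cos(-52.97°)cos(-8.75°)cos(101.92°) = -0.0015
σ = 90.086° → d = Rσ = 6359·1.57229 = 9998 km

9998 km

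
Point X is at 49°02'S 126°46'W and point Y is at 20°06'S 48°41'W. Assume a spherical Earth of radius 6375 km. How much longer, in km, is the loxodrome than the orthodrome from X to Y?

225 km

Great circle: cos σ = sin φ₁ sin φ₂ + cos φ₁ cos φ₂ cos Δλ,  σ = 1.1738 rad → d_gc = 7483.1 km
Rhumb line: Δψ = +0.6265, q = Δφ/Δψ = 0.8061, d_rh = R√(Δφ²+q²Δλ²) = 7707.7 km
Excess = 7707.7 − 7483.1 = 224.6 ≈ 225 km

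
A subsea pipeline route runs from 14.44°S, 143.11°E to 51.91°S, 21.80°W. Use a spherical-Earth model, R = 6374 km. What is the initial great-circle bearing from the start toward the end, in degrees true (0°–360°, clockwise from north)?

N = sin Δλ·cos φ₂ = -0.1606;  D = cos φ₁ sin φ₂ − sin φ₁ cos φ₂ cos Δλ = -0.9107
initial course = atan2(N, D) = 190.00°

190.0°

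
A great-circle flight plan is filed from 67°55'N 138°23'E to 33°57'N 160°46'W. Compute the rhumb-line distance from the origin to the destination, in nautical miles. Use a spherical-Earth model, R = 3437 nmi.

Rhumb course C = atan2(Δλ, Δψ) with Δψ = ln[tan(π/4+φ₂/2)/tan(π/4+φ₁/2)] = -1.0035, Δλ = +1.0620 → C = 133.38°
d = R·|Δφ| / |cos C| = 3437·0.59283 / 0.68678 = 2967 nmi

2967 nmi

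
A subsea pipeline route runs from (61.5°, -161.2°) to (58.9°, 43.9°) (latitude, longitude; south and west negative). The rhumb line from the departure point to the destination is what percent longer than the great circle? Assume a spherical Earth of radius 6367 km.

Great circle: σ = 1.0130 rad → d_gc = Rσ = 6449.8 km
Rhumb: Δφ = -0.0454, Δλ = -2.7035, Δψ = -0.0914, q = Δφ/Δψ = 0.4967 → d_rh = R√(Δφ²+q²Δλ²) = 8554.2 km
Excess = (8554.2 − 6449.8) / 6449.8 = 2104.4 / 6449.8 = 32.63% ≈ 32.6%

32.6%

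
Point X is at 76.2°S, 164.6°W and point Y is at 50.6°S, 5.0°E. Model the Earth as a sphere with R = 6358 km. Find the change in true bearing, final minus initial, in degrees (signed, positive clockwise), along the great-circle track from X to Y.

-168.7°

Initial bearing θ₁ = atan2(sin Δλ cos φ₂, cos φ₁ sin φ₂ − sin φ₁ cos φ₂ cos Δλ) = 171.75°
Final bearing θ₂ = (initial bearing from the destination back to the start) + 180° = 3.09°
Δθ = θ₂ − θ₁ = -168.7°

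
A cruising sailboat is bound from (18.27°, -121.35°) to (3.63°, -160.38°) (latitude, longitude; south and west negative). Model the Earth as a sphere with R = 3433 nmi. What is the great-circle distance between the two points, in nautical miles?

cos σ = sin φ₁ sin φ₂ + cos φ₁ cos φ₂ cos Δλ
      = sin(18.27°)sin(3.63°) + cos(18.27°)cos(3.63°)cos(-39.03°) = 0.7560
σ = 40.885° → d = Rσ = 3433·0.71358 = 2450 nmi

2450 nmi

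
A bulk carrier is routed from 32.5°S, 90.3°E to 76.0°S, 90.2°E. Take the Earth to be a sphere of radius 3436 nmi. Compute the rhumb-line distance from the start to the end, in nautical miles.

2609 nmi

Δψ = ln[tan(π/4+φ₂/2)/tan(π/4+φ₁/2)] = -1.4970;  Δφ = -0.7592 rad,  Δλ = -0.0017 rad
q = Δφ/Δψ = 0.5072
d = R·√(Δφ² + q²Δλ²) = 3436·0.75922 = 2609 nmi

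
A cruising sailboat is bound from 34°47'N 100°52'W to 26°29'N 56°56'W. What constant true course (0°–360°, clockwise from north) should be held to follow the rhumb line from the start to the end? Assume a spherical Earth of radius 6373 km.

102.4°

Meridional parts: M(φ₁)=+0.6482, M(φ₂)=+0.4796 → ΔM = -0.1686;  Δλ = +0.7668 rad
tan C = Δλ / ΔM = -4.5477 → C = 102.40°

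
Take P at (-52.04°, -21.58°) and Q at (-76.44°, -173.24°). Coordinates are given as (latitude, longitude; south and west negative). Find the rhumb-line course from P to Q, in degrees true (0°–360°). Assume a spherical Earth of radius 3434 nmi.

Meridional parts: M(φ₁)=-1.0673, M(φ₂)=-2.1296 → ΔM = -1.0623;  Δλ = -2.6470 rad
tan C = Δλ / ΔM = +2.4918 → C = 248.13°

248.1°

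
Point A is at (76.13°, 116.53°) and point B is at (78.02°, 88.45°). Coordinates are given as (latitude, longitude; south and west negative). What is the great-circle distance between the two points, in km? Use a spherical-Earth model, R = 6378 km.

722 km

cos σ = sin φ₁ sin φ₂ + cos φ₁ cos φ₂ cos Δλ
      = sin(76.13°)sin(78.02°) + cos(76.13°)cos(78.02°)cos(-28.08°) = 0.9936
σ = 6.486° → d = Rσ = 6378·0.11321 = 722 km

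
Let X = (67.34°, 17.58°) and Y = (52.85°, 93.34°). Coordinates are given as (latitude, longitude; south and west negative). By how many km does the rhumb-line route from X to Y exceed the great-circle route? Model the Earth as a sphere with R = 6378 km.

Great circle: cos σ = sin φ₁ sin φ₂ + cos φ₁ cos φ₂ cos Δλ,  σ = 0.6555 rad → d_gc = 4180.6 km
Rhumb line: Δψ = -0.5171, q = Δφ/Δψ = 0.4890, d_rh = R√(Δφ²+q²Δλ²) = 4428.5 km
Excess = 4428.5 − 4180.6 = 247.9 ≈ 248 km

248 km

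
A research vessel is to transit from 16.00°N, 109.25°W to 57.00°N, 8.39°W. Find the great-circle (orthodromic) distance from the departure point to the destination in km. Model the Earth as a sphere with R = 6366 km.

Haversine: a = sin²(Δφ/2)+cos φ₁ cos φ₂ sin²(Δλ/2) = 0.43374;  σ = 2·atan2(√a,√(1−a))
σ = 82.384° → d = Rσ = 6366·1.43788 = 9154 km

9154 km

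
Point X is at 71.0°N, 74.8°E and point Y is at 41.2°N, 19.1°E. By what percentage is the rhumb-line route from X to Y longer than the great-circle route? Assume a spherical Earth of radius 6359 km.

2.9%

Great circle: σ = 0.7062 rad → d_gc = Rσ = 4490.6 km
Rhumb: Δφ = -0.5201, Δλ = -0.9721, Δψ = -0.9972, q = Δφ/Δψ = 0.5216 → d_rh = R√(Δφ²+q²Δλ²) = 4618.9 km
Excess = (4618.9 − 4490.6) / 4490.6 = 128.3 / 4490.6 = 2.86% ≈ 2.9%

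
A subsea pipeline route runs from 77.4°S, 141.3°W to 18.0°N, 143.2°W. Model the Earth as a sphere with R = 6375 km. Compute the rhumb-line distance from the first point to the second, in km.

Rhumb course C = atan2(Δλ, Δψ) with Δψ = ln[tan(π/4+φ₂/2)/tan(π/4+φ₁/2)] = +2.5231, Δλ = -0.0332 → C = 359.25°
d = R·|Δφ| / |cos C| = 6375·1.66504 / 0.99991 = 10616 km

10616 km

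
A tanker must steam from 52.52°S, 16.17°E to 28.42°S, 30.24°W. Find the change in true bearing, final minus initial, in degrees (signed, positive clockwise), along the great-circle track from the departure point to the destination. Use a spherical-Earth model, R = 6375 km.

+31.8°

At departure: θ₁ = atan2(sin Δλ cos φ₂, cos φ₁ sin φ₂ − sin φ₁ cos φ₂ cos Δλ) = 286.74°
At arrival: θ₂ = atan2(sin Δλ cos φ₁, −cos φ₂ sin φ₁ + sin φ₂ cos φ₁ cos Δλ) = 318.51°
Δθ = θ₂ − θ₁ = +31.8°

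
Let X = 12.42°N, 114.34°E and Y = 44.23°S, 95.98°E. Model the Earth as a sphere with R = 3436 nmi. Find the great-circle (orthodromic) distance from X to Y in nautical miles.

cos σ = sin φ₁ sin φ₂ + cos φ₁ cos φ₂ cos Δλ
      = sin(12.42°)sin(-44.23°) + cos(12.42°)cos(-44.23°)cos(-18.36°) = 0.5141
σ = 59.061° → d = Rσ = 3436·1.03080 = 3542 nmi

3542 nmi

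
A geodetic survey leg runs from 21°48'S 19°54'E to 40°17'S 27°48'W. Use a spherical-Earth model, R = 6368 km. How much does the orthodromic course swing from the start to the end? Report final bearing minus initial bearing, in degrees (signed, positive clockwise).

+26.0°

At departure: θ₁ = atan2(sin Δλ cos φ₂, cos φ₁ sin φ₂ − sin φ₁ cos φ₂ cos Δλ) = 234.02°
At arrival: θ₂ = atan2(sin Δλ cos φ₁, −cos φ₂ sin φ₁ + sin φ₂ cos φ₁ cos Δλ) = 260.03°
Δθ = θ₂ − θ₁ = +26.0°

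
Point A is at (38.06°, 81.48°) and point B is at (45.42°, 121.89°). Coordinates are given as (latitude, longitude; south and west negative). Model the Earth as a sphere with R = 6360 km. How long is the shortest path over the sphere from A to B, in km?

cos σ = sin φ₁ sin φ₂ + cos φ₁ cos φ₂ cos Δλ
      = sin(38.06°)sin(45.42°) + cos(38.06°)cos(45.42°)cos(40.41°) = 0.8599
σ = 30.693° → d = Rσ = 6360·0.53570 = 3407 km

3407 km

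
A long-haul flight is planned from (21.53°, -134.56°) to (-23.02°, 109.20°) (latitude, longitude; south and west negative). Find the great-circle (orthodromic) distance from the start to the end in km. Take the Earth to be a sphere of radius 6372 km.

13509 km

cos σ = sin φ₁ sin φ₂ + cos φ₁ cos φ₂ cos Δλ
      = sin(21.53°)sin(-23.02°) + cos(21.53°)cos(-23.02°)cos(-116.24°) = -0.5220
σ = 121.469° → d = Rσ = 6372·2.12004 = 13509 km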